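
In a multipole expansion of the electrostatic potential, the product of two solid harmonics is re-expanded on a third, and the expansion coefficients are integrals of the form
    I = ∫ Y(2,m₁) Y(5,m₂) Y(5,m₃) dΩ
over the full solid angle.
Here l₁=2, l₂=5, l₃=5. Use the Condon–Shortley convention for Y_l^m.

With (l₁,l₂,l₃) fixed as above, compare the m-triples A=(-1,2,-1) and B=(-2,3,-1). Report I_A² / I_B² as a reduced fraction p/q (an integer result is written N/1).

Same 2,5,5: normalisation and zero-m 3j drop out of the ratio.
A: Δ: 2! 2! 8! / 13! → 1/38610; sum: t=1:−1/2880 t=2:+1/1440 = 1/2880; 3j²(2 5 5; -1 2 -1) = Δ·Π!·Σ² = 7/715  (sign +1)
B: Δ: 2! 2! 8! / 13! → 1/38610; sum: t=2:+1/5760 = 1/5760; 3j²(2 5 5; -2 3 -1) = Δ·Π!·Σ² = 56/2145  (sign +1)
I_A²/I_B² = (7/715)/(56/2145) = 3/8

3/8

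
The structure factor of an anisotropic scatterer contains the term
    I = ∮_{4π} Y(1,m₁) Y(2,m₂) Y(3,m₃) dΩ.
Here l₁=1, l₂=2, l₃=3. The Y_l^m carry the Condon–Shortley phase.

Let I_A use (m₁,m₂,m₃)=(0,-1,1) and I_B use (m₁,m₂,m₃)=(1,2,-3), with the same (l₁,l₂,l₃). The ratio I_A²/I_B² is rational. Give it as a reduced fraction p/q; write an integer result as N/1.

8/15

Same 1,2,3: normalisation and zero-m 3j drop out of the ratio.
A: Δ: 0! 2! 4! / 7! → 1/105; sum: t=0:+1/6 = 1/6; 3j²(1 2 3; 0 -1 1) = Δ·Π!·Σ² = 8/105  (sign +1)
B: Δ: 0! 2! 4! / 7! → 1/105; sum: t=0:+1/48 = 1/48; 3j²(1 2 3; 1 2 -3) = Δ·Π!·Σ² = 1/7  (sign +1)
I_A²/I_B² = (8/105)/(1/7) = 8/15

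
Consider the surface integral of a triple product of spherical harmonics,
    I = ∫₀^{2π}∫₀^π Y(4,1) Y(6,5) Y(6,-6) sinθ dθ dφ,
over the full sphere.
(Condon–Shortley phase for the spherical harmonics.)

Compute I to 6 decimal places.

Rules hold: Σm=0, L=16 even, 2≤6≤10.
N = 9·13·13 = 1521
Δ = 4!·4!·8!/17! = 1/15315300
Racah Σ t=0..4: t=0:+1/829440 t=1:−1/25920 t=2:+1/9216 t=3:−1/25920 t=4:+1/829440 = 7/207360
⇒ 3j(4 6 6; 0 0 0)² = 28/2431, sgn +1
Racah Σ t=3..3: t=3:−1/5806080 = -1/5806080
⇒ 3j(4 6 6; 1 5 -6)² = 165/6188, sgn -1
4πI² = N·(3j₀)²·(3jₘ)² = 135/289
I = -1·√(0.467128/4π) = -0.19280266

-0.192803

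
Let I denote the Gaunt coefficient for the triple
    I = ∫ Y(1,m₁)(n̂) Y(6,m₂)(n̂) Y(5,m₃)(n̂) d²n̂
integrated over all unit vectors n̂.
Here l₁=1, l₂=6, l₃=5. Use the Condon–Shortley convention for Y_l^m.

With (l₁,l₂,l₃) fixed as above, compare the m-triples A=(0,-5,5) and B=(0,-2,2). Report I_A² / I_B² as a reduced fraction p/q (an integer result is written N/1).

l's match ⇒ only the (l;m) 3-j factors differ between A and B.
A: triangle coeff Δ(1,6,5) = 1/858; Σ_t [1,1]: t=1:−1/3628800 = -1/3628800; (3j)²=1/78 [(1 6 5; 0 -5 5)], sign=-1
B: triangle coeff Δ(1,6,5) = 1/858; Σ_t [1,1]: t=1:−1/30240 = -1/30240; (3j)²=16/429 [(1 6 5; 0 -2 2)], sign=+1
I_A²/I_B² = (1/78)/(16/429) = 11/32

11/32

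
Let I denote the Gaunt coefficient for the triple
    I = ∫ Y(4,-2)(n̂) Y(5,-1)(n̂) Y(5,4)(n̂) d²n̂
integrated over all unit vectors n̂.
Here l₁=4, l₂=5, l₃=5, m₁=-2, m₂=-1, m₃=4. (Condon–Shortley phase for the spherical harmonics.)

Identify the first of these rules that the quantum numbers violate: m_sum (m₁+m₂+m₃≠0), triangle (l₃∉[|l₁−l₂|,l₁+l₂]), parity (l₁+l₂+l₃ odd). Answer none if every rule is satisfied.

m_sum

Σmᵢ = 1  ✗
l₃∈[|l₁−l₂|,l₁+l₂]=[1,9], have l₃=5
Σlᵢ = 14 ⇒ even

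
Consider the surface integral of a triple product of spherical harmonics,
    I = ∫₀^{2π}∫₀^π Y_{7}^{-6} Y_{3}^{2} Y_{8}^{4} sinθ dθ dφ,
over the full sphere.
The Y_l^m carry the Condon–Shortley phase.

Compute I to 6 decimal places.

-0.105265

Rules hold: Σm=0, L=18 even, 4≤8≤10.
N = 15·7·17 = 1785
Δ = 2!·12!·4!/19! = 1/5290740
Racah Σ t=0..2: t=0:+1/7257600 t=1:−1/2073600 t=2:+1/7257600 = -1/4838400
⇒ 3j(7 3 8; 0 0 0)² = 252/20995, sgn -1
Racah Σ t=1..2: t=1:−1/11496038400 t=2:+1/479001600 = 23/11496038400
⇒ 3j(7 3 8; -6 2 4)² = 529/81396, sgn +1
4πI² = N·(3j₀)²·(3jₘ)² = 11109/79781
I = -1·√(0.139244/4π) = -0.10526471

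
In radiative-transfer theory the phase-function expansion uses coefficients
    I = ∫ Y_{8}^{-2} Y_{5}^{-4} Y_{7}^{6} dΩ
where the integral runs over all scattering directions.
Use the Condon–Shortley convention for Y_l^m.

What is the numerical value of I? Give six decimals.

0.100271

Rules hold: Σm=0, L=20 even, 3≤7≤13.
N = 17·11·15 = 2805
Δ = 6!·10!·4!/21! = 1/814773960
Racah Σ t=1..5: t=1:−1/87091200 t=2:+1/4976640 t=3:−1/2073600 t=4:+1/4976640 t=5:−1/87091200 = -1/9676800
⇒ 3j(8 5 7; 0 0 0)² = 360/46189, sgn +1
Racah Σ t=0..1: t=0:+1/15676416000 t=1:−1/1045094400 = -1/1119744000
⇒ 3j(8 5 7; -2 -4 6)² = 28/4845, sgn +1
4πI² = N·(3j₀)²·(3jₘ)² = 10080/79781
I = +1·√(0.126346/4π) = 0.10027106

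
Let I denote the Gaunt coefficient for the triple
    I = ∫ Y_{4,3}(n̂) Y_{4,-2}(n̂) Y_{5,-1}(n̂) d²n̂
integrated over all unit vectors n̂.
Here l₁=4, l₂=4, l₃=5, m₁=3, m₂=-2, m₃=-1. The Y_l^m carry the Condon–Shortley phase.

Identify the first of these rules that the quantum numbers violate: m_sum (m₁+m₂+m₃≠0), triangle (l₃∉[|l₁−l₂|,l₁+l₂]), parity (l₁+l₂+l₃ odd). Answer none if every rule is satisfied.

Σmᵢ = 0  ✓
l₃∈[|l₁−l₂|,l₁+l₂]=[0,8], have l₃=5  ✓
Σlᵢ = 13 ⇒ odd  ✗

parity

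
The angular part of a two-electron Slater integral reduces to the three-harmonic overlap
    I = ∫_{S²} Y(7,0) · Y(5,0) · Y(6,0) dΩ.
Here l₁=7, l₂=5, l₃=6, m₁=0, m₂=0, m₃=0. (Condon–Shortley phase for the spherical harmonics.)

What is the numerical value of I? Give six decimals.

m-sum 0 ✓  L=18 even ✓  2≤6≤12 ✓
Π(2lᵢ+1) = 15×11×13 = 2145
triangle coeff Δ(7,5,6) = 1/174594420
Σ_t [1,5]: t=1:−1/4147200 t=2:+1/207360 t=3:−1/82944 t=4:+1/207360 t=5:−1/4147200 = -1/345600
(3j)²=420/46189 [(7 5 6; 0 0 0)], sign=-1
(m-triple is (0,0,0) — same symbol as above.)
⇒ 4πI² = 2646000/14919047
I = (+1)√(2646000/14919047/(4π)) = 0.11880082

0.118801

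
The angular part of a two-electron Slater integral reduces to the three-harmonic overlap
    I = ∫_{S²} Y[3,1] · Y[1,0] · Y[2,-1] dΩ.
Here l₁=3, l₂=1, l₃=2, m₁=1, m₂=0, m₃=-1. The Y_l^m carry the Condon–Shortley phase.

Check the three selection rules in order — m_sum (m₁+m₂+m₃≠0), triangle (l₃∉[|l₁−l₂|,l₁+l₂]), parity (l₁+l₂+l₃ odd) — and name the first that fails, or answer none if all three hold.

Σmᵢ = 0  ✓
l₃∈[|l₁−l₂|,l₁+l₂]=[2,4], have l₃=2  ✓
Σlᵢ = 6 ⇒ even  ✓

none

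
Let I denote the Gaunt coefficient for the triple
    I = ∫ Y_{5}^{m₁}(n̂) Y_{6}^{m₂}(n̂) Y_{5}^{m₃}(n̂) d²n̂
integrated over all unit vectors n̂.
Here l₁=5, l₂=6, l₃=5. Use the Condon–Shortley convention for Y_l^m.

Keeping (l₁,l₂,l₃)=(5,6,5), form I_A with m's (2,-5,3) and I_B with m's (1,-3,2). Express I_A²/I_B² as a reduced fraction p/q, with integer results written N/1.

77/90

Same 5,6,5: normalisation and zero-m 3j drop out of the ratio.
A: Δ: 6! 4! 6! / 17! → 1/28588560; sum: t=0:+1/518400 t=1:−1/345600 = -1/1036800; 3j²(5 6 5; 2 -5 3) = Δ·Π!·Σ² = 7/2210  (sign -1)
B: Δ: 6! 4! 6! / 17! → 1/28588560; sum: t=0:+1/622080 t=1:−1/34560 t=2:+1/23040 t=3:−1/155520 = 1/103680; 3j²(5 6 5; 1 -3 2) = Δ·Π!·Σ² = 9/2431  (sign -1)
I_A²/I_B² = (7/2210)/(9/2431) = 77/90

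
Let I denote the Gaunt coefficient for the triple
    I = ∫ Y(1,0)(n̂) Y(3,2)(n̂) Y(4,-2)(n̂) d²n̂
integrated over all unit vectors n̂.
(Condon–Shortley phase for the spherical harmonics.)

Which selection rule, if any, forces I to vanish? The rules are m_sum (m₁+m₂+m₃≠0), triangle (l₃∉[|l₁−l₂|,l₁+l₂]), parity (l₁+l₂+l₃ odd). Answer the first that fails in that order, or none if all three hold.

none

Σmᵢ = 0  ✓
l₃∈[|l₁−l₂|,l₁+l₂]=[2,4], have l₃=4  ✓
Σlᵢ = 8 ⇒ even  ✓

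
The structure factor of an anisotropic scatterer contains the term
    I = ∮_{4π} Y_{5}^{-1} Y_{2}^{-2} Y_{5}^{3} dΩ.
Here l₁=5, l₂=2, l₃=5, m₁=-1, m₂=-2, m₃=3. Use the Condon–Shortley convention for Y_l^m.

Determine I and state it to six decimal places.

0.171169

Checks pass: Σm=0; 12 even; l₃=5∈[3,7].
(2·5+1)(2·2+1)(2·5+1) = 605
Δ: 2! 8! 2! / 13! → 1/38610
sum: t=0:+1/2880 t=1:−1/576 t=2:+1/2880 = -1/960
3j²(5 2 5; 0 0 0) = Δ·Π!·Σ² = 10/429  (sign +1)
sum: t=0:+1/5760 = 1/5760
3j²(5 2 5; -1 -2 3) = Δ·Π!·Σ² = 56/2145  (sign +1)
combine: 4πI² = 605·10/429·56/2145 = 560/1521
take √, sign +1: I = 0.17116875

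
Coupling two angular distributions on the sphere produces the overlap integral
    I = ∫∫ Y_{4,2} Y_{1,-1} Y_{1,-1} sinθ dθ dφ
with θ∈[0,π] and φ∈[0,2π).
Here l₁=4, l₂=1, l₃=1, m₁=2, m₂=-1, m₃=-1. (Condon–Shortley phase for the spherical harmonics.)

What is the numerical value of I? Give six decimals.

0.000000

|4−1|≤1≤4+1 violated ⇒ I = 0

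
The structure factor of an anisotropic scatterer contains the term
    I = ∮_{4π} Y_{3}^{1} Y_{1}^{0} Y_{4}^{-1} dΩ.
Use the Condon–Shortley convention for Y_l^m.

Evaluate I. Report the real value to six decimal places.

m-sum 0 ✓  L=8 even ✓  2≤4≤4 ✓
Π(2lᵢ+1) = 7×3×9 = 189
triangle coeff Δ(3,1,4) = 1/252
Σ_t [0,0]: t=0:+1/36 = 1/36
(3j)²=4/63 [(3 1 4; 0 0 0)], sign=+1
Σ_t [0,0]: t=0:+1/48 = 1/48
(3j)²=5/84 [(3 1 4; 1 0 -1)], sign=-1
⇒ 4πI² = 5/7
I = (-1)√(5/7/(4π)) = -0.23841361

-0.238414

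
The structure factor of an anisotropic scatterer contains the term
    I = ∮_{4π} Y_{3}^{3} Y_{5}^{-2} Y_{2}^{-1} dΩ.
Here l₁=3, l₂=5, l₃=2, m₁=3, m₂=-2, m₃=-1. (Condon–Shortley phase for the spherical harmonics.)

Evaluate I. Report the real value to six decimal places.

0.063396

Rules hold: Σm=0, L=10 even, 2≤2≤8.
N = 7·11·5 = 385
Δ = 6!·0!·4!/11! = 1/2310
Racah Σ t=3..3: t=3:−1/144 = -1/144
⇒ 3j(3 5 2; 0 0 0)² = 10/231, sgn -1
Racah Σ t=0..0: t=0:+1/4320 = 1/4320
⇒ 3j(3 5 2; 3 -2 -1)² = 1/330, sgn -1
4πI² = N·(3j₀)²·(3jₘ)² = 5/99
I = +1·√(0.0505051/4π) = 0.06339609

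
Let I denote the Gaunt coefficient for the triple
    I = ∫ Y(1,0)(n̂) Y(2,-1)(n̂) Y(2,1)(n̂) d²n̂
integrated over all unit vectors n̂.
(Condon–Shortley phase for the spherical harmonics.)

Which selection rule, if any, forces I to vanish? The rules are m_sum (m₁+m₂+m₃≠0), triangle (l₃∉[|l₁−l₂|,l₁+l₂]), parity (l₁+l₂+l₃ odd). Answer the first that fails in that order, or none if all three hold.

parity

m₁+m₂+m₃ = 0 − 1 + 1 = 0  ✓
triangle: |1−2|=1 ≤ l₃=2 ≤ 1+2=3  ✓
parity: l₁+l₂+l₃ = 5 is odd  ✗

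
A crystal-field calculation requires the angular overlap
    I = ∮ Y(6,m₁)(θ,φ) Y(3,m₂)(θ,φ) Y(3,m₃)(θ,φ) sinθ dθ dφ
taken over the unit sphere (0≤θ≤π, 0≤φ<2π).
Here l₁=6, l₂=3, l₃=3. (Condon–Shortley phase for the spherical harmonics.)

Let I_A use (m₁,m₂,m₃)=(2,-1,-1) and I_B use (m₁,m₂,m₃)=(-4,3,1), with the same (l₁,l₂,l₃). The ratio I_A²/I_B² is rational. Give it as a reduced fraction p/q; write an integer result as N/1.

2/1

Shared (l₁,l₂,l₃)=(6,3,3): N and (l;000)² cancel in I_A²/I_B².
A: Δ = 6!·6!·0!/13! = 1/12012; Racah Σ t=2..2: t=2:+1/2304 = 1/2304; ⇒ 3j(6 3 3; 2 -1 -1)² = 5/143, sgn +1
B: Δ = 6!·6!·0!/13! = 1/12012; Racah Σ t=6..6: t=6:+1/34560 = 1/34560; ⇒ 3j(6 3 3; -4 3 1)² = 5/286, sgn +1
I_A²/I_B² = (5/143)/(5/286) = 2/1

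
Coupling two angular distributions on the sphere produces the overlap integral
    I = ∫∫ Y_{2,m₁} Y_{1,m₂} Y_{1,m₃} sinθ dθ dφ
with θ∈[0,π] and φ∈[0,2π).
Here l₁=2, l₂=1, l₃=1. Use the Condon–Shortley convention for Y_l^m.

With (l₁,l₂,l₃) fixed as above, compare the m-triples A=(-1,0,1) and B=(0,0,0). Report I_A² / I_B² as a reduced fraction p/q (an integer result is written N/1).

3/4

l's match ⇒ only the (l;m) 3-j factors differ between A and B.
A: triangle coeff Δ(2,1,1) = 1/30; Σ_t [1,1]: t=1:−1/2 = -1/2; (3j)²=1/10 [(2 1 1; -1 0 1)], sign=-1
B: triangle coeff Δ(2,1,1) = 1/30; Σ_t [1,1]: t=1:−1/1 = -1/1; (3j)²=2/15 [(2 1 1; 0 0 0)], sign=+1
I_A²/I_B² = (1/10)/(2/15) = 3/4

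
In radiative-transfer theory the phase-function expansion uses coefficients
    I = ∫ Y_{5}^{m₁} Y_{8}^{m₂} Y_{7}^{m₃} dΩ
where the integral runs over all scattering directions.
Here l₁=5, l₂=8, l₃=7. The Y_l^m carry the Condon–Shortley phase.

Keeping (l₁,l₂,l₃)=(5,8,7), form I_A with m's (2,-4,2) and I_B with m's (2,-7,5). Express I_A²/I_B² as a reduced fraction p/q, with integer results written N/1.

3430/143

Same 5,8,7: normalisation and zero-m 3j drop out of the ratio.
A: Δ: 6! 4! 10! / 21! → 1/814773960; sum: t=0:+1/74649600 t=1:−1/14515200 t=2:+1/23224320 t=3:−1/313528320 = -7/447897600; 3j²(5 8 7; 2 -4 2) = Δ·Π!·Σ² = 343/75582  (sign +1)
B: Δ: 6! 4! 10! / 21! → 1/814773960; sum: t=0:+1/1567641600 t=1:−1/1741824000 = 1/15676416000; 3j²(5 8 7; 2 -7 5) = Δ·Π!·Σ² = 11/58140  (sign +1)
I_A²/I_B² = (343/75582)/(11/58140) = 3430/143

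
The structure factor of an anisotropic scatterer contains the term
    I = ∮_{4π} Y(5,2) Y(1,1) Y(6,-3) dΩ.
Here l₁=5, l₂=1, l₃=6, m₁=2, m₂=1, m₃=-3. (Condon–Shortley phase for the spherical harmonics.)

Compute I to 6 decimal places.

-0.245154

m-sum 0 ✓  L=12 even ✓  4≤6≤6 ✓
Π(2lᵢ+1) = 11×3×13 = 429
triangle coeff Δ(5,1,6) = 1/858
Σ_t [0,0]: t=0:+1/14400 = 1/14400
(3j)²=6/143 [(5 1 6; 0 0 0)], sign=+1
Σ_t [0,0]: t=0:+1/60480 = 1/60480
(3j)²=6/143 [(5 1 6; 2 1 -3)], sign=-1
⇒ 4πI² = 108/143
I = (-1)√(108/143/(4π)) = -0.24515397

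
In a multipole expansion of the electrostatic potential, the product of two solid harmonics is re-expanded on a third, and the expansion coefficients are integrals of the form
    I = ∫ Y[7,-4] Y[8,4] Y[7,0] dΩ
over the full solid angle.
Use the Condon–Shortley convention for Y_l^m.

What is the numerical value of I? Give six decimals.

Rules hold: Σm=0, L=22 even, 1≤7≤15.
N = 15·17·15 = 3825
Δ = 8!·6!·8!/23! = 1/22086194130
Racah Σ t=1..7: t=1:−1/18289152000 t=2:+1/248832000 t=3:−1/24883200 t=4:+1/11943936 t=5:−1/24883200 t=6:+1/248832000 t=7:−1/18289152000 = 11/975421440
⇒ 3j(7 8 7; 0 0 0)² = 1750/289731, sgn -1
Racah Σ t=5..8: t=5:−1/2612736000 t=6:+1/248832000 t=7:−1/174182400 t=8:+1/836075520 = -19/20901888000
⇒ 3j(7 8 7; -4 4 0)² = 133/50830, sgn +1
4πI² = N·(3j₀)²·(3jₘ)² = 91875/1519817
I = -1·√(0.0604514/4π) = -0.06935824

-0.069358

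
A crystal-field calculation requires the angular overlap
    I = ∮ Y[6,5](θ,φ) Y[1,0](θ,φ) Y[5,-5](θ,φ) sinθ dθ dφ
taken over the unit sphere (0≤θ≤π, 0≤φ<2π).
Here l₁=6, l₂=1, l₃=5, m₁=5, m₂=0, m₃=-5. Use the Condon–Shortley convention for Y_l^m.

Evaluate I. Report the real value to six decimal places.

Checks pass: Σm=0; 12 even; l₃=5∈[5,7].
(2·6+1)(2·1+1)(2·5+1) = 429
Δ: 2! 10! 0! / 13! → 1/858
sum: t=1:−1/14400 = -1/14400
3j²(6 1 5; 0 0 0) = Δ·Π!·Σ² = 6/143  (sign +1)
sum: t=1:−1/3628800 = -1/3628800
3j²(6 1 5; 5 0 -5) = Δ·Π!·Σ² = 1/78  (sign -1)
combine: 4πI² = 429·6/143·1/78 = 3/13
take √, sign -1: I = -0.13551395

-0.135514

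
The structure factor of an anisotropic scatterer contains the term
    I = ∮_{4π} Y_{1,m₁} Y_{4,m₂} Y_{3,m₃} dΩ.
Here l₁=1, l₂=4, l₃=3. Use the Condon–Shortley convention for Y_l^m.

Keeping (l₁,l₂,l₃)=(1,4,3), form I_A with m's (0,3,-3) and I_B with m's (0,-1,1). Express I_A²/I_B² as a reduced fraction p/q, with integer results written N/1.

7/15

l's match ⇒ only the (l;m) 3-j factors differ between A and B.
A: triangle coeff Δ(1,4,3) = 1/252; Σ_t [1,1]: t=1:−1/720 = -1/720; (3j)²=1/36 [(1 4 3; 0 3 -3)], sign=-1
B: triangle coeff Δ(1,4,3) = 1/252; Σ_t [1,1]: t=1:−1/48 = -1/48; (3j)²=5/84 [(1 4 3; 0 -1 1)], sign=-1
I_A²/I_B² = (1/36)/(5/84) = 7/15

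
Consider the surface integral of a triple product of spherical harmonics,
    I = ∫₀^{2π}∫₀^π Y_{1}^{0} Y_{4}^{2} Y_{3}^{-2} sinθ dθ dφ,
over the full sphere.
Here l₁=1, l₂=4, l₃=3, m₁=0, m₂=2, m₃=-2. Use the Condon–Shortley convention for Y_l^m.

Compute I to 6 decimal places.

m-sum 0 ✓  L=8 even ✓  3≤3≤5 ✓
Π(2lᵢ+1) = 3×9×7 = 189
triangle coeff Δ(1,4,3) = 1/252
Σ_t [1,1]: t=1:−1/36 = -1/36
(3j)²=4/63 [(1 4 3; 0 0 0)], sign=+1
Σ_t [1,1]: t=1:−1/120 = -1/120
(3j)²=1/21 [(1 4 3; 0 2 -2)], sign=+1
⇒ 4πI² = 4/7
I = (+1)√(4/7/(4π)) = 0.21324362

0.213244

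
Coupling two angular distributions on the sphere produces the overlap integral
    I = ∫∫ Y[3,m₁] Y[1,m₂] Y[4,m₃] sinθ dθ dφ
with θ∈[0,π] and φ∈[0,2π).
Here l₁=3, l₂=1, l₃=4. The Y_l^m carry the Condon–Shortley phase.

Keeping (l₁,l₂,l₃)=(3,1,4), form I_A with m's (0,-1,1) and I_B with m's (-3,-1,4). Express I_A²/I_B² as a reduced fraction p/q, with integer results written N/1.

Same 3,1,4: normalisation and zero-m 3j drop out of the ratio.
A: Δ: 0! 6! 2! / 9! → 1/252; sum: t=0:+1/72 = 1/72; 3j²(3 1 4; 0 -1 1) = Δ·Π!·Σ² = 5/126  (sign -1)
B: Δ: 0! 6! 2! / 9! → 1/252; sum: t=0:+1/1440 = 1/1440; 3j²(3 1 4; -3 -1 4) = Δ·Π!·Σ² = 1/9  (sign +1)
I_A²/I_B² = (5/126)/(1/9) = 5/14

5/14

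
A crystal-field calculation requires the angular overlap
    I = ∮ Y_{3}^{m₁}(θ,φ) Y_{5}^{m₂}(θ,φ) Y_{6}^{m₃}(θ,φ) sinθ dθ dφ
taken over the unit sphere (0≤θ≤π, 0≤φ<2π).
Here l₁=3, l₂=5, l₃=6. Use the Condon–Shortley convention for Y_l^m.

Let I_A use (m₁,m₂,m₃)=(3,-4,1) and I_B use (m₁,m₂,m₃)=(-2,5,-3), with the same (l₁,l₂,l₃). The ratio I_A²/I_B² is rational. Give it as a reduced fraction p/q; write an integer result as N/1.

2/3

Shared (l₁,l₂,l₃)=(3,5,6): N and (l;000)² cancel in I_A²/I_B².
A: Δ = 2!·4!·8!/15! = 1/675675; Racah Σ t=0..0: t=0:+1/241920 = 1/241920; ⇒ 3j(3 5 6; 3 -4 1)² = 4/1001, sgn -1
B: Δ = 2!·4!·8!/15! = 1/675675; Racah Σ t=2..2: t=2:+1/483840 = 1/483840; ⇒ 3j(3 5 6; -2 5 -3)² = 6/1001, sgn -1
I_A²/I_B² = (4/1001)/(6/1001) = 2/3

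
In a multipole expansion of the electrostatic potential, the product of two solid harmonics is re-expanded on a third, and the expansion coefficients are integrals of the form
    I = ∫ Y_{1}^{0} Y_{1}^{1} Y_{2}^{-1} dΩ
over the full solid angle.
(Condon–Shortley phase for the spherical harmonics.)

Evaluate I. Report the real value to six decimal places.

m-sum 0 ✓  L=4 even ✓  0≤2≤2 ✓
Π(2lᵢ+1) = 3×3×5 = 45
triangle coeff Δ(1,1,2) = 1/30
Σ_t [0,0]: t=0:+1/1 = 1/1
(3j)²=2/15 [(1 1 2; 0 0 0)], sign=+1
Σ_t [0,0]: t=0:+1/2 = 1/2
(3j)²=1/10 [(1 1 2; 0 1 -1)], sign=-1
⇒ 4πI² = 3/5
I = (-1)√(3/5/(4π)) = -0.21850969

-0.218510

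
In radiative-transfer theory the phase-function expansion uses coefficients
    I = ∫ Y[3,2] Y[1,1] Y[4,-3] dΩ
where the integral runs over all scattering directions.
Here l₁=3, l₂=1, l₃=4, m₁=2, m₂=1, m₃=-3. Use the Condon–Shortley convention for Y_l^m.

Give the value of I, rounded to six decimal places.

m-sum 0 ✓  L=8 even ✓  2≤4≤4 ✓
Π(2lᵢ+1) = 7×3×9 = 189
triangle coeff Δ(3,1,4) = 1/252
Σ_t [0,0]: t=0:+1/36 = 1/36
(3j)²=4/63 [(3 1 4; 0 0 0)], sign=+1
Σ_t [0,0]: t=0:+1/240 = 1/240
(3j)²=1/12 [(3 1 4; 2 1 -3)], sign=-1
⇒ 4πI² = 1/1
I = (-1)√(1/1/(4π)) = -0.28209479

-0.282095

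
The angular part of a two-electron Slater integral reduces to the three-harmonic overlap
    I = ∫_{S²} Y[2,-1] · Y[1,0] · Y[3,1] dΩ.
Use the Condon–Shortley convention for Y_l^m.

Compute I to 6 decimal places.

-0.233597

Rules hold: Σm=0, L=6 even, 1≤3≤3.
N = 5·3·7 = 105
Δ = 0!·4!·2!/7! = 1/105
Racah Σ t=0..0: t=0:+1/4 = 1/4
⇒ 3j(2 1 3; 0 0 0)² = 3/35, sgn -1
Racah Σ t=0..0: t=0:+1/6 = 1/6
⇒ 3j(2 1 3; -1 0 1)² = 8/105, sgn +1
4πI² = N·(3j₀)²·(3jₘ)² = 24/35
I = -1·√(0.685714/4π) = -0.23359668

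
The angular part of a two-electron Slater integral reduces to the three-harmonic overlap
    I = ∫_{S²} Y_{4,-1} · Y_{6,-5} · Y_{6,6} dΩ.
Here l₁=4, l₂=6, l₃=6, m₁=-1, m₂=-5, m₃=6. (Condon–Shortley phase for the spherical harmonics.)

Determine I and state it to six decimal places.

-0.192803

Checks pass: Σm=0; 16 even; l₃=6∈[2,10].
(2·4+1)(2·6+1)(2·6+1) = 1521
Δ: 4! 4! 8! / 17! → 1/15315300
sum: t=0:+1/829440 t=1:−1/25920 t=2:+1/9216 t=3:−1/25920 t=4:+1/829440 = 7/207360
3j²(4 6 6; 0 0 0) = Δ·Π!·Σ² = 28/2431  (sign +1)
sum: t=1:−1/5806080 = -1/5806080
3j²(4 6 6; -1 -5 6) = Δ·Π!·Σ² = 165/6188  (sign -1)
combine: 4πI² = 1521·28/2431·165/6188 = 135/289
take √, sign -1: I = -0.19280266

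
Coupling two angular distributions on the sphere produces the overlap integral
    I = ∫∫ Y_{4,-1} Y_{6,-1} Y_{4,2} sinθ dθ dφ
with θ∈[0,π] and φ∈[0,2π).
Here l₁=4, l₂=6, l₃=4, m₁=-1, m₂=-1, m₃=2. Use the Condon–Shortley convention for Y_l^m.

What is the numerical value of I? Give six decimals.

Checks pass: Σm=0; 14 even; l₃=4∈[2,10].
(2·4+1)(2·6+1)(2·4+1) = 1053
Δ: 6! 2! 6! / 15! → 1/1261260
sum: t=2:+1/4608 t=3:−1/1296 t=4:+1/4608 = -7/20736
3j²(4 6 4; 0 0 0) = Δ·Π!·Σ² = 20/1287  (sign -1)
sum: t=3:−1/3456 t=4:+1/5760 t=5:−1/172800 = -7/57600
3j²(4 6 4; -1 -1 2) = Δ·Π!·Σ² = 21/2860  (sign -1)
combine: 4πI² = 1053·20/1287·21/2860 = 189/1573
take √, sign +1: I = 0.09778261

0.097783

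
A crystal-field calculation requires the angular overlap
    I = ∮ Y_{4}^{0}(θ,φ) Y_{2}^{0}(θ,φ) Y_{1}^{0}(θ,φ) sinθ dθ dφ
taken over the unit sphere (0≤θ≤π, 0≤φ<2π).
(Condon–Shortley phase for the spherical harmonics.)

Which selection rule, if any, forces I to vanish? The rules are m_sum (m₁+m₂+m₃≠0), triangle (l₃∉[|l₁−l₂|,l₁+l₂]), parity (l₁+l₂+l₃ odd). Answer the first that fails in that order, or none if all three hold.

triangle

m₁+m₂+m₃ = 0 + 0 + 0 = 0  ✓
triangle: |4−2|=2 ≤ l₃=1 ≤ 4+2=6  ✗
parity: l₁+l₂+l₃ = 7 is odd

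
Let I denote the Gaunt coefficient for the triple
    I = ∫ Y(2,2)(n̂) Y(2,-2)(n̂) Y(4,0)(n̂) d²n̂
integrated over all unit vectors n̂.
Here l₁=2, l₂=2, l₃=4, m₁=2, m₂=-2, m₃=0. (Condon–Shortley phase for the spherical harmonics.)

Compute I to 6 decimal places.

0.040299

Rules hold: Σm=0, L=8 even, 0≤4≤4.
N = 5·5·9 = 225
Δ = 0!·4!·4!/9! = 1/630
Racah Σ t=0..0: t=0:+1/16 = 1/16
⇒ 3j(2 2 4; 0 0 0)² = 2/35, sgn +1
Racah Σ t=0..0: t=0:+1/576 = 1/576
⇒ 3j(2 2 4; 2 -2 0)² = 1/630, sgn +1
4πI² = N·(3j₀)²·(3jₘ)² = 1/49
I = +1·√(0.0204082/4π) = 0.04029926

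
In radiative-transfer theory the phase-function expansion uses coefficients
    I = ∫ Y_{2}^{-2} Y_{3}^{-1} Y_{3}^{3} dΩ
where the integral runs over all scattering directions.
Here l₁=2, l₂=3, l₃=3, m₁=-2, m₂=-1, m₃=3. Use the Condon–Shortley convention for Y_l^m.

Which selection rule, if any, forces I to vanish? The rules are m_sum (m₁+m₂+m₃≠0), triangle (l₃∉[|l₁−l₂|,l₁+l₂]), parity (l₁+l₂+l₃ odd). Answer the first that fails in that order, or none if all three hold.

azimuthal sum: -2 − 1 + 3 = 0  ✓
1 ≤ 3 ≤ 5 (triangle on l)  ✓
L = 2 + 3 + 3 = 8 (even)  ✓

none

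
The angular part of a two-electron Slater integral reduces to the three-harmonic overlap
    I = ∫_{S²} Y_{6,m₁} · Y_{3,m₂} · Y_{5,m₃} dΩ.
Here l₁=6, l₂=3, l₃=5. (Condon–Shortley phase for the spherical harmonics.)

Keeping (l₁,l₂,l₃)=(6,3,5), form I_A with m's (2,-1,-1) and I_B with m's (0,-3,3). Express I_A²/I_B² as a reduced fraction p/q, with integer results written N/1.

Same 6,3,5: normalisation and zero-m 3j drop out of the ratio.
A: Δ: 4! 8! 2! / 15! → 1/675675; sum: t=0:+1/27648 t=1:−1/4320 t=2:+1/11520 = -1/9216; 3j²(6 3 5; 2 -1 -1) = Δ·Π!·Σ² = 2/143  (sign -1)
B: Δ: 4! 8! 2! / 15! → 1/675675; sum: t=0:+1/69120 = 1/69120; 3j²(6 3 5; 0 -3 3) = Δ·Π!·Σ² = 4/429  (sign +1)
I_A²/I_B² = (2/143)/(4/429) = 3/2

3/2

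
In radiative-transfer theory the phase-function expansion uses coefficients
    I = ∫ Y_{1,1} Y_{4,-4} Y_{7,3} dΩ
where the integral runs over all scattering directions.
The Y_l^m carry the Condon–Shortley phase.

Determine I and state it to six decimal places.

triangle: need 3≤l₃≤5, have 7; I=0

0.000000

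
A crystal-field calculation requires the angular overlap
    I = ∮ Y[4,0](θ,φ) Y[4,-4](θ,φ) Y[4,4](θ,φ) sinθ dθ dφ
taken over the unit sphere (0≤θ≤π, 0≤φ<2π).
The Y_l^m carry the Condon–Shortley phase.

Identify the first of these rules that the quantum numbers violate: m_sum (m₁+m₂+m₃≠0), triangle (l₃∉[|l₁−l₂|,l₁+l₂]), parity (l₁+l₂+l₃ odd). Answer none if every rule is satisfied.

Σmᵢ = 0  ✓
l₃∈[|l₁−l₂|,l₁+l₂]=[0,8], have l₃=4  ✓
Σlᵢ = 12 ⇒ even  ✓

none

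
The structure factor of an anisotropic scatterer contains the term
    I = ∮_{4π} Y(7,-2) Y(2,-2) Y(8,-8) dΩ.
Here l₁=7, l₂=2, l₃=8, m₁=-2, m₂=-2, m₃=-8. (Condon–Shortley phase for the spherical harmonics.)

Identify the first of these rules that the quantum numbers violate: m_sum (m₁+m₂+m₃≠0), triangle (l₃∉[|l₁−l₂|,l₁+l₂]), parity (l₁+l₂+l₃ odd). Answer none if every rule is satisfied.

azimuthal sum: -2 − 2 − 8 = -12  ✗
5 ≤ 8 ≤ 9 (triangle on l)
L = 7 + 2 + 8 = 17 (odd)

m_sum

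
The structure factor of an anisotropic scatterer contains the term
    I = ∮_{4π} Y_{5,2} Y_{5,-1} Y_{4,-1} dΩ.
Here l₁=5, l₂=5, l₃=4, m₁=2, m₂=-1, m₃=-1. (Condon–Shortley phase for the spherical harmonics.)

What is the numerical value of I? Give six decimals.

0.128377

Rules hold: Σm=0, L=14 even, 0≤4≤10.
N = 11·11·9 = 1089
Δ = 6!·4!·4!/15! = 1/3153150
Racah Σ t=1..5: t=1:−1/69120 t=2:+1/1728 t=3:−1/576 t=4:+1/1728 t=5:−1/69120 = -7/11520
⇒ 3j(5 5 4; 0 0 0)² = 2/143, sgn -1
Racah Σ t=0..3: t=0:+1/103680 t=1:−1/2880 t=2:+1/1152 t=3:−1/5184 = 7/20736
⇒ 3j(5 5 4; 2 -1 -1)² = 35/2574, sgn -1
4πI² = N·(3j₀)²·(3jₘ)² = 35/169
I = +1·√(0.207101/4π) = 0.12837656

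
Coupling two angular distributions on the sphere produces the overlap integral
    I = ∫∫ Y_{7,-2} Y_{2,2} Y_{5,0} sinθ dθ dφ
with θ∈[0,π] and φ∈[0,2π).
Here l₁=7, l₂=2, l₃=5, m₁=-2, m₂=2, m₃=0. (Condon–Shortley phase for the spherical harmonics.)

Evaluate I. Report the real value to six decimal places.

0.127204

Rules hold: Σm=0, L=14 even, 5≤5≤9.
N = 15·5·11 = 825
Δ = 4!·10!·0!/15! = 1/15015
Racah Σ t=2..2: t=2:+1/57600 = 1/57600
⇒ 3j(7 2 5; 0 0 0)² = 21/715, sgn -1
Racah Σ t=4..4: t=4:+1/345600 = 1/345600
⇒ 3j(7 2 5; -2 2 0)² = 6/715, sgn -1
4πI² = N·(3j₀)²·(3jₘ)² = 378/1859
I = +1·√(0.203335/4π) = 0.12720415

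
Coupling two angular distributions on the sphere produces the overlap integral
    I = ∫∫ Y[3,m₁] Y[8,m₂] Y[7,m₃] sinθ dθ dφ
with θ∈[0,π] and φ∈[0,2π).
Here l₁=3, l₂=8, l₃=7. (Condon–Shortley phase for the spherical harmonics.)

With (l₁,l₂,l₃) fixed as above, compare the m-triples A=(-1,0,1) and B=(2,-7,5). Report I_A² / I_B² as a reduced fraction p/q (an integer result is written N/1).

27/8125

Same 3,8,7: normalisation and zero-m 3j drop out of the ratio.
A: Δ: 4! 2! 12! / 19! → 1/5290740; sum: t=2:+1/4147200 t=3:−1/3628800 t=4:+1/46448640 = -1/77414400; 3j²(3 8 7; -1 0 1) = Δ·Π!·Σ² = 3/41990  (sign -1)
B: Δ: 4! 2! 12! / 19! → 1/5290740; sum: t=0:+1/958003200 t=1:−1/5748019200 = 1/1149603840; 3j²(3 8 7; 2 -7 5) = Δ·Π!·Σ² = 125/5814  (sign +1)
I_A²/I_B² = (3/41990)/(125/5814) = 27/8125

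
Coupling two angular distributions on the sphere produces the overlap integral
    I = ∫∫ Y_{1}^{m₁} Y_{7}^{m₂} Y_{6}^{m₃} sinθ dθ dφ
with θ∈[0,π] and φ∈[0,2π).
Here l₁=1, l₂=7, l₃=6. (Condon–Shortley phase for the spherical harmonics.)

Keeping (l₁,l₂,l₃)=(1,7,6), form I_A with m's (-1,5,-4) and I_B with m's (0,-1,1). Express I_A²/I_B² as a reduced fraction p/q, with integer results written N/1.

Same 1,7,6: normalisation and zero-m 3j drop out of the ratio.
A: Δ: 2! 0! 12! / 15! → 1/1365; sum: t=2:+1/14515200 = 1/14515200; 3j²(1 7 6; -1 5 -4) = Δ·Π!·Σ² = 22/455  (sign +1)
B: Δ: 2! 0! 12! / 15! → 1/1365; sum: t=1:−1/604800 = -1/604800; 3j²(1 7 6; 0 -1 1) = Δ·Π!·Σ² = 16/455  (sign +1)
I_A²/I_B² = (22/455)/(16/455) = 11/8

11/8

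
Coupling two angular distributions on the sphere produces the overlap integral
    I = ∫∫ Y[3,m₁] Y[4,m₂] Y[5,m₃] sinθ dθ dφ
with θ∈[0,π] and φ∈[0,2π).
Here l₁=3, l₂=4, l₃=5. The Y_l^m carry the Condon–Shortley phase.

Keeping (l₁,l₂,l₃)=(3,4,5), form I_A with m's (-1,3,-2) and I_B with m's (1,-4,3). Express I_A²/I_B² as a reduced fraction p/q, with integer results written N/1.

Shared (l₁,l₂,l₃)=(3,4,5): N and (l;000)² cancel in I_A²/I_B².
A: Δ = 2!·4!·6!/13! = 1/180180; Racah Σ t=1..2: t=1:−1/4320 t=2:+1/960 = 7/8640; ⇒ 3j(3 4 5; -1 3 -2)² = 343/12870, sgn -1
B: Δ = 2!·4!·6!/13! = 1/180180; Racah Σ t=0..0: t=0:+1/5760 = 1/5760; ⇒ 3j(3 4 5; 1 -4 3)² = 56/2145, sgn +1
I_A²/I_B² = (343/12870)/(56/2145) = 49/48

49/48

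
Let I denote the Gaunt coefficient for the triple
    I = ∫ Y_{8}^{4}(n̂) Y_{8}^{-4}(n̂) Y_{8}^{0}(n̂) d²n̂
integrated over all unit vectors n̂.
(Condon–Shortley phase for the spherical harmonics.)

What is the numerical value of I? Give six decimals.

-0.035829

m-sum 0 ✓  L=24 even ✓  0≤8≤16 ✓
Π(2lᵢ+1) = 17×17×17 = 4913
triangle coeff Δ(8,8,8) = 1/236637794250
Σ_t [0,8]: t=0:+1/65548320768000 t=1:−1/128024064000 t=2:+1/2985984000 t=3:−1/373248000 t=4:+1/191102976 t=5:−1/373248000 t=6:+1/2985984000 t=7:−1/128024064000 t=8:+1/65548320768000 = 11/20808990720
(3j)²=490/96577 [(8 8 8; 0 0 0)], sign=+1
Σ_t [0,4]: t=0:+1/13377208320 t=1:−1/2612736000 t=2:+1/2985984000 t=3:−1/18289152000 t=4:+1/936404582400 = -1/37456183296
(3j)²=125/193154 [(8 8 8; 4 -4 0)], sign=-1
⇒ 4πI² = 520625/32273761
I = (-1)√(520625/32273761/(4π)) = -0.03582884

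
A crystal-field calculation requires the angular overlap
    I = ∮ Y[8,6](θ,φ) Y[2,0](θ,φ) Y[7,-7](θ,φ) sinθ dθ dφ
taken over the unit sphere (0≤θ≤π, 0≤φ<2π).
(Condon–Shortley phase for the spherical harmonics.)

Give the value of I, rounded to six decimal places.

m-sum = 6 + 0 − 7 = -1 ≠ 0 ⇒ I = 0

0.000000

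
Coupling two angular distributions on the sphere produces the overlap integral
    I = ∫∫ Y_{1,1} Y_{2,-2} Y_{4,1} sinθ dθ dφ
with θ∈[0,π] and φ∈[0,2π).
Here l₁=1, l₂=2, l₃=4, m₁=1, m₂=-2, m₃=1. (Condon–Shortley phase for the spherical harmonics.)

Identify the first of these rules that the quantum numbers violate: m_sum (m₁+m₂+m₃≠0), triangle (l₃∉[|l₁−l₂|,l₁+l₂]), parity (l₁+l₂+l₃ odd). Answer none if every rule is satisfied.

Σmᵢ = 0  ✓
l₃∈[|l₁−l₂|,l₁+l₂]=[1,3], have l₃=4  ✗
Σlᵢ = 7 ⇒ odd

triangle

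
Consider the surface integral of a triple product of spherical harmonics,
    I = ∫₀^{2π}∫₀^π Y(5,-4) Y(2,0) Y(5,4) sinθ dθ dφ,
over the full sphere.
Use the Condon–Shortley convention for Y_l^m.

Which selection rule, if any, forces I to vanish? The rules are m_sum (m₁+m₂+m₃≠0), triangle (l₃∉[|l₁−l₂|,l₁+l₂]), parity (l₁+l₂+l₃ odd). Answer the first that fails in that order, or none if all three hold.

none

m₁+m₂+m₃ = -4 + 0 + 4 = 0  ✓
triangle: |5−2|=3 ≤ l₃=5 ≤ 5+2=7  ✓
parity: l₁+l₂+l₃ = 12 is even  ✓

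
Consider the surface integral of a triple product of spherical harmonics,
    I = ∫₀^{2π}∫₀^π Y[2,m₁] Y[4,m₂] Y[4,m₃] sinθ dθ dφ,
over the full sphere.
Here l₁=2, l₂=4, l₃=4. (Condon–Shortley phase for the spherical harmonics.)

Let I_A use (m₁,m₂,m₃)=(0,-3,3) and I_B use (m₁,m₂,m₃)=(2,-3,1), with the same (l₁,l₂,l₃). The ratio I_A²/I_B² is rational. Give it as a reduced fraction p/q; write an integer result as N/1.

7/54

Shared (l₁,l₂,l₃)=(2,4,4): N and (l;000)² cancel in I_A²/I_B².
A: Δ = 2!·2!·6!/11! = 1/13860; Racah Σ t=0..1: t=0:+1/480 t=1:−1/720 = 1/1440; ⇒ 3j(2 4 4; 0 -3 3)² = 7/1980, sgn -1
B: Δ = 2!·2!·6!/11! = 1/13860; Racah Σ t=0..0: t=0:+1/480 = 1/480; ⇒ 3j(2 4 4; 2 -3 1)² = 3/110, sgn -1
I_A²/I_B² = (7/1980)/(3/110) = 7/54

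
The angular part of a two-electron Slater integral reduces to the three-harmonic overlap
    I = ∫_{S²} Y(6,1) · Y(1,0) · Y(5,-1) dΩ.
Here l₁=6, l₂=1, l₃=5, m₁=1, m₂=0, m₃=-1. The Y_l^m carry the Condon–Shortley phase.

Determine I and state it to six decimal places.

-0.241725

Checks pass: Σm=0; 12 even; l₃=5∈[5,7].
(2·6+1)(2·1+1)(2·5+1) = 429
Δ: 2! 10! 0! / 13! → 1/858
sum: t=1:−1/14400 = -1/14400
3j²(6 1 5; 0 0 0) = Δ·Π!·Σ² = 6/143  (sign +1)
sum: t=1:−1/17280 = -1/17280
3j²(6 1 5; 1 0 -1) = Δ·Π!·Σ² = 35/858  (sign -1)
combine: 4πI² = 429·6/143·35/858 = 105/143
take √, sign -1: I = -0.24172507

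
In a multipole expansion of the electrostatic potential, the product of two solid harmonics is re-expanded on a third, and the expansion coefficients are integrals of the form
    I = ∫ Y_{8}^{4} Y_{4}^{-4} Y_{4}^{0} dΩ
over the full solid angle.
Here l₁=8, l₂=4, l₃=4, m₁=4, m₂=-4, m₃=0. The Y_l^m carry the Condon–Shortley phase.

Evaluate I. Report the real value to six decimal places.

m-sum 0 ✓  L=16 even ✓  4≤4≤12 ✓
Π(2lᵢ+1) = 17×9×9 = 1377
triangle coeff Δ(8,4,4) = 1/218790
Σ_t [4,4]: t=4:+1/331776 = 1/331776
(3j)²=490/21879 [(8 4 4; 0 0 0)], sign=+1
Σ_t [0,0]: t=0:+1/23224320 = 1/23224320
(3j)²=1/442 [(8 4 4; 4 -4 0)], sign=+1
⇒ 4πI² = 2205/31603
I = (+1)√(2205/31603/(4π)) = 0.07451354

0.074514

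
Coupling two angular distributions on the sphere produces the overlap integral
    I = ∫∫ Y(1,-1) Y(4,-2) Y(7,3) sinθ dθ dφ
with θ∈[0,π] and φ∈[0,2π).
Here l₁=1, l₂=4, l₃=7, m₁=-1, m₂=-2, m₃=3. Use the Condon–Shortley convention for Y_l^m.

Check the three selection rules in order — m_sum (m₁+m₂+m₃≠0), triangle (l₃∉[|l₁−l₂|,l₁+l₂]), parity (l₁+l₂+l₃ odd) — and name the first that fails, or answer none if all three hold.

triangle

azimuthal sum: -1 − 2 + 3 = 0  ✓
3 ≤ 7 ≤ 5 (triangle on l)  ✗
L = 1 + 4 + 7 = 12 (even)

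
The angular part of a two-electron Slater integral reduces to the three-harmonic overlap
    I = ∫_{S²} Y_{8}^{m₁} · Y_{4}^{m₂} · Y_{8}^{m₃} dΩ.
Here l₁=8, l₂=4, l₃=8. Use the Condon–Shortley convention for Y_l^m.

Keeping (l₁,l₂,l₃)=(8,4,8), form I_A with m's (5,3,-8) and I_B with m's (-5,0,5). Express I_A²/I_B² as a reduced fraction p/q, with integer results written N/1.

4/9

Shared (l₁,l₂,l₃)=(8,4,8): N and (l;000)² cancel in I_A²/I_B².
A: Δ = 4!·12!·4!/21! = 1/185175900; Racah Σ t=3..3: t=3:−1/68976230400 = -1/68976230400; ⇒ 3j(8 4 8; 5 3 -8)² = 13/2907, sgn -1
B: Δ = 4!·12!·4!/21! = 1/185175900; Racah Σ t=1..4: t=1:−1/17244057600 t=2:+1/638668800 t=3:−1/261273600 t=4:+1/1254113280 = -1/656916480; ⇒ 3j(8 4 8; -5 0 5)² = 13/1292, sgn +1
I_A²/I_B² = (13/2907)/(13/1292) = 4/9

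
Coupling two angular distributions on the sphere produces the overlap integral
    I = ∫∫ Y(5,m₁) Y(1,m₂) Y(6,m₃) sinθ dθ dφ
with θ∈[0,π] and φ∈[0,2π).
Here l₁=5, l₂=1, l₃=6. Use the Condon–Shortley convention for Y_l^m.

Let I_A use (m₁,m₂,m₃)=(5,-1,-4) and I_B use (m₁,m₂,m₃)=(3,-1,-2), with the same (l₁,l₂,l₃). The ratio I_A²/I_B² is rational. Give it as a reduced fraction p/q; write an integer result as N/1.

l's match ⇒ only the (l;m) 3-j factors differ between A and B.
A: triangle coeff Δ(5,1,6) = 1/858; Σ_t [0,0]: t=0:+1/7257600 = 1/7257600; (3j)²=1/858 [(5 1 6; 5 -1 -4)], sign=+1
B: triangle coeff Δ(5,1,6) = 1/858; Σ_t [0,0]: t=0:+1/161280 = 1/161280; (3j)²=1/143 [(5 1 6; 3 -1 -2)], sign=+1
I_A²/I_B² = (1/858)/(1/143) = 1/6

1/6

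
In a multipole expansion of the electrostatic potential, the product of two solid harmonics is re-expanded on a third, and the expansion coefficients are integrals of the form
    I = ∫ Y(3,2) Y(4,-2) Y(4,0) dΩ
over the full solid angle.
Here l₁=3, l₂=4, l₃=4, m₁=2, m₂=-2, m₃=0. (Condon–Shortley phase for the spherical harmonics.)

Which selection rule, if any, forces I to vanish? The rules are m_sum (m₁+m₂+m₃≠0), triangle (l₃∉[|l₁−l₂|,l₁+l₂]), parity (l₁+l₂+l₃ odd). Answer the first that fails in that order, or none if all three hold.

parity

azimuthal sum: 2 − 2 + 0 = 0  ✓
1 ≤ 4 ≤ 7 (triangle on l)  ✓
L = 3 + 4 + 4 = 11 (odd)  ✗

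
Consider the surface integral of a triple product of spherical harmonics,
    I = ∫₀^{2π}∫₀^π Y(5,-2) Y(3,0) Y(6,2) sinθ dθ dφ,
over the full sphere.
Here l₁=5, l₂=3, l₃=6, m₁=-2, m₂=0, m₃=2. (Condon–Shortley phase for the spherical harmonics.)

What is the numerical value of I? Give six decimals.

Rules hold: Σm=0, L=14 even, 2≤6≤8.
N = 11·7·13 = 1001
Δ = 2!·8!·4!/15! = 1/675675
Racah Σ t=0..2: t=0:+1/8640 t=1:−1/2304 t=2:+1/8640 = -7/34560
⇒ 3j(5 3 6; 0 0 0)² = 7/429, sgn -1
Racah Σ t=0..2: t=0:+1/60480 t=1:−1/5760 t=2:+1/8640 = -1/24192
⇒ 3j(5 3 6; -2 0 2)² = 8/3003, sgn -1
4πI² = N·(3j₀)²·(3jₘ)² = 56/1287
I = +1·√(0.043512/4π) = 0.05884368

0.058844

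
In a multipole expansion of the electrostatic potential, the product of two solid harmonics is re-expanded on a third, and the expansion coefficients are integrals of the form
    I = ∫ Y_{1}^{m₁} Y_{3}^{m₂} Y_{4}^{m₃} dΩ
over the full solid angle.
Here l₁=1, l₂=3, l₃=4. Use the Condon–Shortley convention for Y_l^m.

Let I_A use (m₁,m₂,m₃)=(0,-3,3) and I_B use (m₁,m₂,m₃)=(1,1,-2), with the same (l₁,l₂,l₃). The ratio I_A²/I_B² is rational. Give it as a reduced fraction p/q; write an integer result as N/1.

7/15

l's match ⇒ only the (l;m) 3-j factors differ between A and B.
A: triangle coeff Δ(1,3,4) = 1/252; Σ_t [0,0]: t=0:+1/720 = 1/720; (3j)²=1/36 [(1 3 4; 0 -3 3)], sign=-1
B: triangle coeff Δ(1,3,4) = 1/252; Σ_t [0,0]: t=0:+1/96 = 1/96; (3j)²=5/84 [(1 3 4; 1 1 -2)], sign=+1
I_A²/I_B² = (1/36)/(5/84) = 7/15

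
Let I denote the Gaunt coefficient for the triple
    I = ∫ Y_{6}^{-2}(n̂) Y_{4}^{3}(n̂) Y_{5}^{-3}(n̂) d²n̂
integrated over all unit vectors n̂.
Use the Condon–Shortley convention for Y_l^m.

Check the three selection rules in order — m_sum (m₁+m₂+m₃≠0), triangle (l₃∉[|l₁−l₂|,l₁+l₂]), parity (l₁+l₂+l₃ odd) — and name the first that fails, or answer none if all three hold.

Σmᵢ = -2  ✗
l₃∈[|l₁−l₂|,l₁+l₂]=[2,10], have l₃=5
Σlᵢ = 15 ⇒ odd

m_sum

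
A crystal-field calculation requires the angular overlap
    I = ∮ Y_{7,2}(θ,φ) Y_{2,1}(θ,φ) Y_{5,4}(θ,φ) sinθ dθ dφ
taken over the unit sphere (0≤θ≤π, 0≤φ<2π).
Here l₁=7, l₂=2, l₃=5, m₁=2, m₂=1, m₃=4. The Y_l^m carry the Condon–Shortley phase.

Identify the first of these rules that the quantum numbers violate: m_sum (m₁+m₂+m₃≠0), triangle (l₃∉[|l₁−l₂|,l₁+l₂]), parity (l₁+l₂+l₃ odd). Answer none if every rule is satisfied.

m₁+m₂+m₃ = 2 + 1 + 4 = 7  ✗
triangle: |7−2|=5 ≤ l₃=5 ≤ 7+2=9
parity: l₁+l₂+l₃ = 14 is even

m_sum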